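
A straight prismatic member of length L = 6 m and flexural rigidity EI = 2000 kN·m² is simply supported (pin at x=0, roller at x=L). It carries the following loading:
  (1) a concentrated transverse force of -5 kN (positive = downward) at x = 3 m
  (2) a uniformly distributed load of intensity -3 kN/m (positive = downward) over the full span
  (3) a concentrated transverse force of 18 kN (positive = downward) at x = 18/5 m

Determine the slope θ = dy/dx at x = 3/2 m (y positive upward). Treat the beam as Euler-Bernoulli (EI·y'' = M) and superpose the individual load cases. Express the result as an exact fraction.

Load 1 — point force P=-5 kN at a=3 m (b=L-a=3):
  θ_1 = -Pb(L²-b²-3x²)/(6LEI)  [x≤a] = -(-5)·3·(6²-3²-3·(3/2)²)/(6·6·2000) = 27/6400 rad
Load 2 — uniform load w=-3 kN/m over full span:
  θ_2 = -w(L³-6Lx²+4x³)/(24EI) = -(-3)·(6³-6·6·(3/2)²+4·(3/2)³)/(24·2000) = 297/32000 rad
Load 3 — point force P=18 kN at a=18/5 m (b=L-a=12/5):
  θ_3 = -Pb(L²-b²-3x²)/(6LEI)  [x≤a] = -18·(12/5)·(6²-(12/5)²-3·(3/2)²)/(6·6·2000) = -7047/500000 rad
Superposition: θ = Σ θ_i = -297/500000 rad ≈ -0.000594 rad

θ(3/2) = -297/500000 rad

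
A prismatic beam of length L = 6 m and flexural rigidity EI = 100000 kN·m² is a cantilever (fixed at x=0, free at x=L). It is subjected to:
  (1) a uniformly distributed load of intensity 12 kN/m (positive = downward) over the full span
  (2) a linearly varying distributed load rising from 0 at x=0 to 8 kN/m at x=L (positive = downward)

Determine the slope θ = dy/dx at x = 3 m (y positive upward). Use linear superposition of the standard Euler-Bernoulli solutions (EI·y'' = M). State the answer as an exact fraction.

Load 1 — uniform load w=12 kN/m over full span:
  θ_1 = -wx(x²-3Lx+3L²)/(6EI) = -12·3·(3²-3·6·3+3·6²)/(6·100000) = -189/50000 rad
Load 2 — triangular load w₀=8 kN/m (0→w₀ over full span):
  θ_2 = (w₀Lx²/4-w₀L²x/3-w₀x⁴/(24L))/EI = (8·6·3²/4-8·6²·3/3-8·3⁴/(24·6))/100000 = -369/200000 rad
Superposition: θ = Σ θ_i = -9/1600 rad ≈ -0.005625 rad

θ(3) = -9/1600 rad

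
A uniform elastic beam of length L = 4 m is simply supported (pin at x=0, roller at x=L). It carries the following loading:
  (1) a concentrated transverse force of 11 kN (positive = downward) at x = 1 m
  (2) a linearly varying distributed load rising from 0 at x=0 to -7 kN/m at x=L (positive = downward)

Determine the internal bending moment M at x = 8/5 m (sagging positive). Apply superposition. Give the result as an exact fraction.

M(8/5) = 41/125 kN·m

Load 1 — point force P=11 kN at a=1 m (b=L-a=3):
  M_1 = Pa(L-x)/L  [x>a] = 11·1·(4-(8/5))/4 = 33/5 kN·m
Load 2 — triangular load w₀=-7 kN/m (0→w₀ over full span):
  M_2 = w₀Lx/6 - w₀x³/(6L) = (-7)·4·(8/5)/6 - (-7)·(8/5)³/(6·4) = -784/125 kN·m
Superposition: M = Σ M_i = 41/125 kN·m ≈ 0.328000 kN·m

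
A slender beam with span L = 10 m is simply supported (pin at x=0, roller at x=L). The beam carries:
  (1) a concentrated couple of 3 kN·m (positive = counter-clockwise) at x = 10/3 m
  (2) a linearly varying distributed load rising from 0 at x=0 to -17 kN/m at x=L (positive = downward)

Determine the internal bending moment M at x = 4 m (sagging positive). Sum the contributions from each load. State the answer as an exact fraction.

Load 1 — applied couple M₀=3 kN·m at a=10/3 m (b=L-a=20/3):
  M_1 = M₀x/L - M₀  [x>a] = 3·4/10 - 3 = -9/5 kN·m
Load 2 — triangular load w₀=-17 kN/m (0→w₀ over full span):
  M_2 = w₀Lx/6 - w₀x³/(6L) = (-17)·10·4/6 - (-17)·4³/(6·10) = -476/5 kN·m
Superposition: M = Σ M_i = -97 kN·m ≈ -97.000000 kN·m

M(4) = -97 kN·m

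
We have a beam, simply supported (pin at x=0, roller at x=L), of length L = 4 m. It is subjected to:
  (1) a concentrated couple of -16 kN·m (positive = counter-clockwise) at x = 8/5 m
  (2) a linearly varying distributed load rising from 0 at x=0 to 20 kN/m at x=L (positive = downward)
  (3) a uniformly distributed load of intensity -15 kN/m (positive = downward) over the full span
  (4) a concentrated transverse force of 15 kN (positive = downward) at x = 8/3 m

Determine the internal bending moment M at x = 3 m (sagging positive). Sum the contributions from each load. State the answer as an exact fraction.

M(3) = 9 kN·m

Load 1 — applied couple M₀=-16 kN·m at a=8/5 m (b=L-a=12/5):
  M_1 = M₀x/L - M₀  [x>a] = (-16)·3/4 - (-16) = 4 kN·m
Load 2 — triangular load w₀=20 kN/m (0→w₀ over full span):
  M_2 = w₀Lx/6 - w₀x³/(6L) = 20·4·3/6 - 20·3³/(6·4) = 35/2 kN·m
Load 3 — uniform load w=-15 kN/m over full span:
  M_3 = wx(L-x)/2 = (-15)·3·(4-3)/2 = -45/2 kN·m
Load 4 — point force P=15 kN at a=8/3 m (b=L-a=4/3):
  M_4 = Pa(L-x)/L  [x>a] = 15·(8/3)·(4-3)/4 = 10 kN·m
Superposition: M = Σ M_i = 9 kN·m ≈ 9.000000 kN·m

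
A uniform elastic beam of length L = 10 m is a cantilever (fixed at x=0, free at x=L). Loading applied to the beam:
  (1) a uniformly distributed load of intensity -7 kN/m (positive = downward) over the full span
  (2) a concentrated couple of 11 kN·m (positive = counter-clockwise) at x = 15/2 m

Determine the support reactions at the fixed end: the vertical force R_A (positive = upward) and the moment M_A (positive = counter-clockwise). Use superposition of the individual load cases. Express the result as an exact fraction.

R_A = -70 kN, M_A = -361 kN·m

Load 1 — uniform load w=-7 kN/m over full span:
  R_A = wL = (-7)·10 = -70 kN
  M_A = wL²/2 = (-7)·10²/2 = -350 kN·m
Load 2 — applied couple M₀=11 kN·m at a=15/2 m (b=L-a=5/2):
  R_A = 0 kN
  M_A = -M₀ = -11 kN·m
Superposition: R_A = -70 kN, M_A = -361 kN·m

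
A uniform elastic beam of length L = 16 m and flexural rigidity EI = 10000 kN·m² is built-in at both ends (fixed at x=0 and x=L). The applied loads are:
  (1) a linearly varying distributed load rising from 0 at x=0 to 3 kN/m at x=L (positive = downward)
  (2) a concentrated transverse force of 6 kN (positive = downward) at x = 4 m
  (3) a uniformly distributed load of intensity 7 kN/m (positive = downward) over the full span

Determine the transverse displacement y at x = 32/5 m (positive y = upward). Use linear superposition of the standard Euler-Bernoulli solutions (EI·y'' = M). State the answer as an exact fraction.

y(32/5) = -1363884/9765625 m

Load 1 — triangular load w₀=3 kN/m (0→w₀ over full span):
  y_1 = -w₀x²(L-x)²(x+2L)/(120LEI) = -3·(32/5)²·(16-(32/5))²·((32/5)+2·16)/(120·16·10000) = -221184/9765625 m
Load 2 — point force P=6 kN at a=4 m (b=L-a=12):
  y_2 = -Pa²(L-x)²(3bL-(3b+a)(L-x))/(6L³EI)  [x>a] = -6·4²·(16-(32/5))²·(3·12·16-(3·12+4)·(16-(32/5)))/(6·16³·10000) = -108/15625 m
Load 3 — uniform load w=7 kN/m over full span:
  y_3 = -wx²(L-x)²/(24EI) = -7·(32/5)²·(16-(32/5))²/(24·10000) = -43008/390625 m
Superposition: y = Σ y_i = -1363884/9765625 m ≈ -0.139662 m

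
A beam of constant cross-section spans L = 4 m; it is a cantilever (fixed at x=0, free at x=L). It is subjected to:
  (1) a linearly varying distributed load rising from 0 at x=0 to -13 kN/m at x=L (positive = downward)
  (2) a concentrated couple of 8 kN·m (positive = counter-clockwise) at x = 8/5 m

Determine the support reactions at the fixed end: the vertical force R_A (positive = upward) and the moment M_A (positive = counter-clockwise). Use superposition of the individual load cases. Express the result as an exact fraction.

Load 1 — triangular load w₀=-13 kN/m (0→w₀ over full span):
  R_A = w₀L/2 = (-13)·4/2 = -26 kN
  M_A = w₀L²/3 = (-13)·4²/3 = -208/3 kN·m
Load 2 — applied couple M₀=8 kN·m at a=8/5 m (b=L-a=12/5):
  R_A = 0 kN
  M_A = -M₀ = -8 kN·m
Superposition: R_A = -26 kN, M_A = -232/3 kN·m

R_A = -26 kN, M_A = -232/3 kN·m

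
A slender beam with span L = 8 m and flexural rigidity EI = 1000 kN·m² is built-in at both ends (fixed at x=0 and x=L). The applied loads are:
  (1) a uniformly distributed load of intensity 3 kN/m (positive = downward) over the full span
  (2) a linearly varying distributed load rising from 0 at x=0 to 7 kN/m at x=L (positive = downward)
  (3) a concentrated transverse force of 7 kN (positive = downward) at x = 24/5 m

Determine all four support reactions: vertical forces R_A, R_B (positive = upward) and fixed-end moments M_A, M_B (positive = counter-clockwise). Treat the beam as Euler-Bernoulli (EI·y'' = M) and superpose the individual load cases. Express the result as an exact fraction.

Load 1 — uniform load w=3 kN/m over full span:
  R_A = wL/2 = 3·8/2 = 12 kN
  M_A = wL²/12 = 3·8²/12 = 16 kN·m
  R_B = wL/2 = 3·8/2 = 12 kN
  M_B = -wL²/12 = -3·8²/12 = -16 kN·m
Load 2 — triangular load w₀=7 kN/m (0→w₀ over full span):
  R_A = 3w₀L/20 = 3·7·8/20 = 42/5 kN
  M_A = w₀L²/30 = 7·8²/30 = 224/15 kN·m
  R_B = 7w₀L/20 = 7·7·8/20 = 98/5 kN
  M_B = -w₀L²/20 = -7·8²/20 = -112/5 kN·m
Load 3 — point force P=7 kN at a=24/5 m (b=L-a=16/5):
  R_A = Pb²(3a+b)/L³ = 7·(16/5)²·(3·(24/5)+(16/5))/8³ = 308/125 kN
  M_A = Pab²/L² = 7·(24/5)·(16/5)²/8² = 672/125 kN·m
  R_B = Pa²(a+3b)/L³ = 7·(24/5)²·((24/5)+3·(16/5))/8³ = 567/125 kN
  M_B = -Pa²b/L² = -7·(24/5)²·(16/5)/8² = -1008/125 kN·m
Superposition: R_A = 2858/125 kN, M_A = 13616/375 kN·m, R_B = 4517/125 kN, M_B = -5808/125 kN·m

R_A = 2858/125 kN, M_A = 13616/375 kN·m, R_B = 4517/125 kN, M_B = -5808/125 kN·m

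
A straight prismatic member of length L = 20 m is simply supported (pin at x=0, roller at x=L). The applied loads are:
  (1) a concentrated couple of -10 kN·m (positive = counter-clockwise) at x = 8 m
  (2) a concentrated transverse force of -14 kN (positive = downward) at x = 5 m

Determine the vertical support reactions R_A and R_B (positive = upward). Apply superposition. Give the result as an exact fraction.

Load 1 — applied couple M₀=-10 kN·m at a=8 m (b=L-a=12):
  R_A = M₀/L = (-10)/20 = -1/2 kN
  R_B = -M₀/L = -(-10)/20 = 1/2 kN
Load 2 — point force P=-14 kN at a=5 m (b=L-a=15):
  R_A = Pb/L = (-14)·15/20 = -21/2 kN
  R_B = Pa/L = (-14)·5/20 = -7/2 kN
Superposition: R_A = -11 kN, R_B = -3 kN

R_A = -11 kN, R_B = -3 kN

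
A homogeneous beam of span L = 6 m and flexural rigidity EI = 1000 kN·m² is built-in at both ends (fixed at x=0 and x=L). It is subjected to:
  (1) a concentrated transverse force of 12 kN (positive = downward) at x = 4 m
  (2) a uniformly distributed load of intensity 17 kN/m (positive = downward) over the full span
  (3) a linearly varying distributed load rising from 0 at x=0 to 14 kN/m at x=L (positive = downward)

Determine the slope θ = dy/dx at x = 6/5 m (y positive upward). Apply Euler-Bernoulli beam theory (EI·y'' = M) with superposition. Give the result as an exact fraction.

θ(6/5) = -3502/78125 rad

Load 1 — point force P=12 kN at a=4 m (b=L-a=2):
  θ_1 = -Pb²x(2aL-(3a+b)x)/(2L³EI)  [x≤a] = -12·2²·(6/5)·(2·4·6-(3·4+2)·(6/5))/(2·6³·1000) = -13/3125 rad
Load 2 — uniform load w=17 kN/m over full span:
  θ_2 = -wx(L-x)(L-2x)/(12EI) = -17·(6/5)·(6-(6/5))·(6-2·(6/5))/(12·1000) = -459/15625 rad
Load 3 — triangular load w₀=14 kN/m (0→w₀ over full span):
  θ_3 = -w₀(2x(L-x)(L-2x)(x+2L)+x²(L-x)²)/(120LEI) = -14·(2·(6/5)·(6-(6/5))·(6-2·(6/5))·((6/5)+2·6)+(6/5)²·(6-(6/5))²)/(120·6·1000) = -882/78125 rad
Superposition: θ = Σ θ_i = -3502/78125 rad ≈ -0.044826 rad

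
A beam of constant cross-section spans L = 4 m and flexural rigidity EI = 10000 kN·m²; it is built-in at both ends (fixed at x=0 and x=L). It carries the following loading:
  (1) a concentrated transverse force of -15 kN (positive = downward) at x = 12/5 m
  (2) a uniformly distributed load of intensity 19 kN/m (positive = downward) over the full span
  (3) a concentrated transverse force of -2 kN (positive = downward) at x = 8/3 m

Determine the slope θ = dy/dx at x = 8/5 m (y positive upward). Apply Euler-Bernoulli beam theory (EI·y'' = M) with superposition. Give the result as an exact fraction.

Load 1 — point force P=-15 kN at a=12/5 m (b=L-a=8/5):
  θ_1 = -Pb²x(2aL-(3a+b)x)/(2L³EI)  [x≤a] = -(-15)·(8/5)²·(8/5)·(2·(12/5)·4-(3·(12/5)+(8/5))·(8/5))/(2·4³·10000) = 96/390625 rad
Load 2 — uniform load w=19 kN/m over full span:
  θ_2 = -wx(L-x)(L-2x)/(12EI) = -19·(8/5)·(4-(8/5))·(4-2·(8/5))/(12·10000) = -38/78125 rad
Load 3 — point force P=-2 kN at a=8/3 m (b=L-a=4/3):
  θ_3 = -Pb²x(2aL-(3a+b)x)/(2L³EI)  [x≤a] = -(-2)·(4/3)²·(8/5)·(2·(8/3)·4-(3·(8/3)+(4/3))·(8/5))/(2·4³·10000) = 4/140625 rad
Superposition: θ = Σ θ_i = -746/3515625 rad ≈ -0.000212 rad

θ(8/5) = -746/3515625 rad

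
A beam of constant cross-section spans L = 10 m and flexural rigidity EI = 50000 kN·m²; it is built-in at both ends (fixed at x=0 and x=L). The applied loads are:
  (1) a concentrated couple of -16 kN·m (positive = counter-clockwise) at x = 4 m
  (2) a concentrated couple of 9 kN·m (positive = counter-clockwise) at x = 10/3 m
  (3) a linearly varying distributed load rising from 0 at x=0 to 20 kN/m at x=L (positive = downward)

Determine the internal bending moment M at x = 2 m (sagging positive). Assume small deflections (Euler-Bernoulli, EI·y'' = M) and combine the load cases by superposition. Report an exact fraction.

Load 1 — applied couple M₀=-16 kN·m at a=4 m (b=L-a=6):
  M_1 = R_Ax - M_A  [x≤a] with R_A=-288/125, M_A=-48/25 = (-288/125)·2 - (-48/25) = -336/125 kN·m
Load 2 — applied couple M₀=9 kN·m at a=10/3 m (b=L-a=20/3):
  M_2 = R_Ax - M_A  [x≤a] with R_A=6/5, M_A=0 = (6/5)·2 - 0 = 12/5 kN·m
Load 3 — triangular load w₀=20 kN/m (0→w₀ over full span):
  M_3 = 3w₀Lx/20 - w₀L²/30 - w₀x³/(6L) = 3·20·10·2/20 - 20·10²/30 - 20·2³/(6·10) = -28/3 kN·m
Superposition: M = Σ M_i = -3608/375 kN·m ≈ -9.621333 kN·m

M(2) = -3608/375 kN·m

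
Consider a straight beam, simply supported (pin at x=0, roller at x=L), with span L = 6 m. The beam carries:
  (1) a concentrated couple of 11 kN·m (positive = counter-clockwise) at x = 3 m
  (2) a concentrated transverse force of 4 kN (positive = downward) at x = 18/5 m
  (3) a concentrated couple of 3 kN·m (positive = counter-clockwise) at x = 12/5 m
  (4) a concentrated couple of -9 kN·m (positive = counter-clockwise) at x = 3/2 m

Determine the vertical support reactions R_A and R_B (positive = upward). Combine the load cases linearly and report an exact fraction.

Load 1 — applied couple M₀=11 kN·m at a=3 m (b=L-a=3):
  R_A = M₀/L = 11/6 kN
  R_B = -M₀/L = -11/6 kN
Load 2 — point force P=4 kN at a=18/5 m (b=L-a=12/5):
  R_A = Pb/L = 4·(12/5)/6 = 8/5 kN
  R_B = Pa/L = 4·(18/5)/6 = 12/5 kN
Load 3 — applied couple M₀=3 kN·m at a=12/5 m (b=L-a=18/5):
  R_A = M₀/L = 3/6 = 1/2 kN
  R_B = -M₀/L = -3/6 = -1/2 kN
Load 4 — applied couple M₀=-9 kN·m at a=3/2 m (b=L-a=9/2):
  R_A = M₀/L = (-9)/6 = -3/2 kN
  R_B = -M₀/L = -(-9)/6 = 3/2 kN
Superposition: R_A = 73/30 kN, R_B = 47/30 kN

R_A = 73/30 kN, R_B = 47/30 kN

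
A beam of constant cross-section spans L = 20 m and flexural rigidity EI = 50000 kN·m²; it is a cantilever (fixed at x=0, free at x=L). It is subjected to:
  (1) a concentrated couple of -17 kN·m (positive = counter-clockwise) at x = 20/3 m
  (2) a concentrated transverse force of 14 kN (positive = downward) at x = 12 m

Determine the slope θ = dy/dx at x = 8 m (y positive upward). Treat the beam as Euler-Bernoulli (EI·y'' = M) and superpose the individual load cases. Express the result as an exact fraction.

θ(8) = -757/37500 rad

Load 1 — applied couple M₀=-17 kN·m at a=20/3 m (b=L-a=40/3):
  θ_1 = M₀a/EI  [x>a] = (-17)·(20/3)/50000 = -17/7500 rad
Load 2 — point force P=14 kN at a=12 m (b=L-a=8):
  θ_2 = -Px(2a-x)/(2EI)  [x≤a] = -14·8·(2·12-8)/(2·50000) = -56/3125 rad
Superposition: θ = Σ θ_i = -757/37500 rad ≈ -0.020187 rad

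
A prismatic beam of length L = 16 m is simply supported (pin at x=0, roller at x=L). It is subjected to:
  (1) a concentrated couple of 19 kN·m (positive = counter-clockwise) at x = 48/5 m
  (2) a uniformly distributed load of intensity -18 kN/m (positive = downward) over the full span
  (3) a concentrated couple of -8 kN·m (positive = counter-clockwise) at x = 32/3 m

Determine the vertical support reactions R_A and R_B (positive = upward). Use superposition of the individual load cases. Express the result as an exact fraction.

R_A = -2293/16 kN, R_B = -2315/16 kN

Load 1 — applied couple M₀=19 kN·m at a=48/5 m (b=L-a=32/5):
  R_A = M₀/L = 19/16 kN
  R_B = -M₀/L = -19/16 kN
Load 2 — uniform load w=-18 kN/m over full span:
  R_A = wL/2 = (-18)·16/2 = -144 kN
  R_B = wL/2 = (-18)·16/2 = -144 kN
Load 3 — applied couple M₀=-8 kN·m at a=32/3 m (b=L-a=16/3):
  R_A = M₀/L = (-8)/16 = -1/2 kN
  R_B = -M₀/L = -(-8)/16 = 1/2 kN
Superposition: R_A = -2293/16 kN, R_B = -2315/16 kN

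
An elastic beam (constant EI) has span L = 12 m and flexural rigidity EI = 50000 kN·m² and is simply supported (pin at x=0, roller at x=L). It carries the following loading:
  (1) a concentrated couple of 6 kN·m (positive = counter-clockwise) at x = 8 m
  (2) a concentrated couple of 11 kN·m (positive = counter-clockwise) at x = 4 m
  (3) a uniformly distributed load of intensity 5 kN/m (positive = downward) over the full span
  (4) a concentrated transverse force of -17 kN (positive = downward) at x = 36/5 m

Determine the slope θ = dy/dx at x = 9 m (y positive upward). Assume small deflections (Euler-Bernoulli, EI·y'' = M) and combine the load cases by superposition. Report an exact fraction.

Load 1 — applied couple M₀=6 kN·m at a=8 m (b=L-a=4):
  θ_1 = (M₀x²/(2L)-M₀(x-a)+C₁)/EI  [x>a] with C₁=M₀(3b²-L²)/(6L)=-8 = (6·9²/(2·12)-6·(9-8)+(-8))/50000 = 1/8000 rad
Load 2 — applied couple M₀=11 kN·m at a=4 m (b=L-a=8):
  θ_2 = (M₀x²/(2L)-M₀(x-a)+C₁)/EI  [x>a] with C₁=M₀(3b²-L²)/(6L)=22/3 = (11·9²/(2·12)-11·(9-4)+(22/3))/50000 = -253/1200000 rad
Load 3 — uniform load w=5 kN/m over full span:
  θ_3 = -w(L³-6Lx²+4x³)/(24EI) = -5·(12³-6·12·9²+4·9³)/(24·50000) = 99/20000 rad
Load 4 — point force P=-17 kN at a=36/5 m (b=L-a=24/5):
  θ_4 = -Pa(2L²-6Lx+3x²+a²)/(6LEI)  [x>a] = -(-17)·(36/5)·(2·12²-6·12·9+3·9²+(36/5)²)/(6·12·50000) = -27693/12500000 rad
Superposition: θ = Σ θ_i = 397309/150000000 rad ≈ 0.002649 rad

θ(9) = 397309/150000000 rad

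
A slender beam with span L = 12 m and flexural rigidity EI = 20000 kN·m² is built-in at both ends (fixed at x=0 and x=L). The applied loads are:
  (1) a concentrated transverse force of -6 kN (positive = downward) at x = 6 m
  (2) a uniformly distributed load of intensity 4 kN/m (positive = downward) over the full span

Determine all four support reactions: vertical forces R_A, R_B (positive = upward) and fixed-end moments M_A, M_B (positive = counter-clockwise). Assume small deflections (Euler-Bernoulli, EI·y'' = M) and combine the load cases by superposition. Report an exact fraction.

Load 1 — point force P=-6 kN at a=6 m (b=L-a=6):
  R_A = Pb²(3a+b)/L³ = (-6)·6²·(3·6+6)/12³ = -3 kN
  M_A = Pab²/L² = (-6)·6·6²/12² = -9 kN·m
  R_B = Pa²(a+3b)/L³ = (-6)·6²·(6+3·6)/12³ = -3 kN
  M_B = -Pa²b/L² = -(-6)·6²·6/12² = 9 kN·m
Load 2 — uniform load w=4 kN/m over full span:
  R_A = wL/2 = 4·12/2 = 24 kN
  M_A = wL²/12 = 4·12²/12 = 48 kN·m
  R_B = wL/2 = 4·12/2 = 24 kN
  M_B = -wL²/12 = -4·12²/12 = -48 kN·m
Superposition: R_A = 21 kN, M_A = 39 kN·m, R_B = 21 kN, M_B = -39 kN·m

R_A = 21 kN, M_A = 39 kN·m, R_B = 21 kN, M_B = -39 kN·m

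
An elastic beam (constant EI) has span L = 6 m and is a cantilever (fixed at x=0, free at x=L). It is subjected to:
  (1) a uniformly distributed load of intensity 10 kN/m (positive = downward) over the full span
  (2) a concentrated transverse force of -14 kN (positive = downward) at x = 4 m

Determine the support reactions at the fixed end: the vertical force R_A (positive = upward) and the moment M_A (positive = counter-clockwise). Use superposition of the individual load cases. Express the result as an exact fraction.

R_A = 46 kN, M_A = 124 kN·m

Load 1 — uniform load w=10 kN/m over full span:
  R_A = wL = 10·6 = 60 kN
  M_A = wL²/2 = 10·6²/2 = 180 kN·m
Load 2 — point force P=-14 kN at a=4 m (b=L-a=2):
  R_A = P = (-14) = -14 kN
  M_A = Pa = (-14)·4 = -56 kN·m
Superposition: R_A = 46 kN, M_A = 124 kN·m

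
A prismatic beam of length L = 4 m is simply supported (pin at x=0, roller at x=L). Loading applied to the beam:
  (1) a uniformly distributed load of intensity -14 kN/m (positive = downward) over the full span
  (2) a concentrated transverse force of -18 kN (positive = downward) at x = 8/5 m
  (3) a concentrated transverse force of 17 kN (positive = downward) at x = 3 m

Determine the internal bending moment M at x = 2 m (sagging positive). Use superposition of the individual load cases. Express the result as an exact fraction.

M(2) = -339/10 kN·m

Load 1 — uniform load w=-14 kN/m over full span:
  M_1 = wx(L-x)/2 = (-14)·2·(4-2)/2 = -28 kN·m
Load 2 — point force P=-18 kN at a=8/5 m (b=L-a=12/5):
  M_2 = Pa(L-x)/L  [x>a] = (-18)·(8/5)·(4-2)/4 = -72/5 kN·m
Load 3 — point force P=17 kN at a=3 m (b=L-a=1):
  M_3 = Pbx/L  [x≤a] = 17·1·2/4 = 17/2 kN·m
Superposition: M = Σ M_i = -339/10 kN·m ≈ -33.900000 kN·m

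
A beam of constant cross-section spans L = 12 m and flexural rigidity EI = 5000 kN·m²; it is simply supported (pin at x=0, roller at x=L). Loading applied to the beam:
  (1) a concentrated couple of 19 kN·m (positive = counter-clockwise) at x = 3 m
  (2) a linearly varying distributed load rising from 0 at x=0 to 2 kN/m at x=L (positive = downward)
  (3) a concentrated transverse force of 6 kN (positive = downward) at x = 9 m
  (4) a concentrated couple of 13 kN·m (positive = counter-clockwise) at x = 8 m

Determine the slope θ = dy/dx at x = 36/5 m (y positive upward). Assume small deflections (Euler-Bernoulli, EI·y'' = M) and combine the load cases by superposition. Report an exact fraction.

θ(36/5) = 315889/75000000 rad

Load 1 — applied couple M₀=19 kN·m at a=3 m (b=L-a=9):
  θ_1 = (M₀x²/(2L)-M₀(x-a)+C₁)/EI  [x>a] with C₁=M₀(3b²-L²)/(6L)=209/8 = (19·(36/5)²/(2·12)-19·((36/5)-3)+(209/8))/5000 = -2527/1000000 rad
Load 2 — triangular load w₀=2 kN/m (0→w₀ over full span):
  θ_2 = -w₀(7L⁴-30L²x²+15x⁴)/(360LEI) = -2·(7·12⁴-30·12²·(36/5)²+15·(36/5)⁴)/(360·12·5000) = 1392/390625 rad
Load 3 — point force P=6 kN at a=9 m (b=L-a=3):
  θ_3 = -Pb(L²-b²-3x²)/(6LEI)  [x≤a] = -6·3·(12²-3²-3·(36/5)²)/(6·12·5000) = 513/500000 rad
Load 4 — applied couple M₀=13 kN·m at a=8 m (b=L-a=4):
  θ_4 = (M₀x²/(2L)+C₁)/EI  [x≤a] with C₁=M₀(3b²-L²)/(6L)=-52/3 = (13·(36/5)²/(2·12)+(-52/3))/5000 = 403/187500 rad
Superposition: θ = Σ θ_i = 315889/75000000 rad ≈ 0.004212 rad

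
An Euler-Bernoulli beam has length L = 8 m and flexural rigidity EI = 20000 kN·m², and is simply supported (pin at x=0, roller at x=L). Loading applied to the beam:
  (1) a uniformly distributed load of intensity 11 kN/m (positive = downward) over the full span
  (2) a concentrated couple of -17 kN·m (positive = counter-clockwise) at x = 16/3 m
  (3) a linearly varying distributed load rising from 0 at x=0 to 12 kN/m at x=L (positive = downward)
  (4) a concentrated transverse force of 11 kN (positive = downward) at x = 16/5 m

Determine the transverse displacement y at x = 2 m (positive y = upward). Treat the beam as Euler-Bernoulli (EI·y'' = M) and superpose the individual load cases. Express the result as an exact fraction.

y(2) = -1552327/45000000 m

Load 1 — uniform load w=11 kN/m over full span:
  y_1 = -wx(L³-2Lx²+x³)/(24EI) = -11·2·(8³-2·8·2²+2³)/(24·20000) = -209/10000 m
Load 2 — applied couple M₀=-17 kN·m at a=16/3 m (b=L-a=8/3):
  y_2 = (M₀x³/(6L)+C₁x)/EI  [x≤a] with C₁=M₀(3b²-L²)/(6L)=136/9 = ((-17)·2³/(6·8)+(136/9)·2)/20000 = 493/360000 m
Load 3 — triangular load w₀=12 kN/m (0→w₀ over full span):
  y_3 = -w₀x(7L⁴-10L²x²+3x⁴)/(360LEI) = -12·2·(7·8⁴-10·8²·2²+3·2⁴)/(360·8·20000) = -109/10000 m
Load 4 — point force P=11 kN at a=16/5 m (b=L-a=24/5):
  y_4 = -Pbx(L²-b²-x²)/(6LEI)  [x≤a] = -11·(24/5)·2·(8²-(24/5)²-2²)/(6·8·20000) = -2541/625000 m
Superposition: y = Σ y_i = -1552327/45000000 m ≈ -0.034496 m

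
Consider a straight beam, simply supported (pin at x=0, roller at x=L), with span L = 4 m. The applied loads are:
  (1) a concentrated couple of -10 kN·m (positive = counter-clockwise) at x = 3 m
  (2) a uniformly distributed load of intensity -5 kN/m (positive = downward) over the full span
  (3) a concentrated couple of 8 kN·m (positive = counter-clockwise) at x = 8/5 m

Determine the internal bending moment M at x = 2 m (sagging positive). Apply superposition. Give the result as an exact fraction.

M(2) = -19 kN·m

Load 1 — applied couple M₀=-10 kN·m at a=3 m (b=L-a=1):
  M_1 = M₀x/L  [x≤a] = (-10)·2/4 = -5 kN·m
Load 2 — uniform load w=-5 kN/m over full span:
  M_2 = wx(L-x)/2 = (-5)·2·(4-2)/2 = -10 kN·m
Load 3 — applied couple M₀=8 kN·m at a=8/5 m (b=L-a=12/5):
  M_3 = M₀x/L - M₀  [x>a] = 8·2/4 - 8 = -4 kN·m
Superposition: M = Σ M_i = -19 kN·m ≈ -19.000000 kN·m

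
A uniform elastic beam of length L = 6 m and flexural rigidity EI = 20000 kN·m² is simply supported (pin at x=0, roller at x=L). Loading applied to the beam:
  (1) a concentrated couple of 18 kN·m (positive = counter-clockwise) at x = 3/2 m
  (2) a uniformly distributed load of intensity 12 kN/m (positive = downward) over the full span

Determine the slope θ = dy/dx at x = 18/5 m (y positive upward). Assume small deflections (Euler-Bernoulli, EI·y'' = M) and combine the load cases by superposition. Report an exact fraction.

Load 1 — applied couple M₀=18 kN·m at a=3/2 m (b=L-a=9/2):
  θ_1 = (M₀x²/(2L)-M₀(x-a)+C₁)/EI  [x>a] with C₁=M₀(3b²-L²)/(6L)=99/8 = (18·(18/5)²/(2·6)-18·((18/5)-(3/2))+(99/8))/20000 = -1197/4000000 rad
Load 2 — uniform load w=12 kN/m over full span:
  θ_2 = -w(L³-6Lx²+4x³)/(24EI) = -12·(6³-6·6·(18/5)²+4·(18/5)³)/(24·20000) = 999/625000 rad
Superposition: θ = Σ θ_i = 25983/20000000 rad ≈ 0.001299 rad

θ(18/5) = 25983/20000000 rad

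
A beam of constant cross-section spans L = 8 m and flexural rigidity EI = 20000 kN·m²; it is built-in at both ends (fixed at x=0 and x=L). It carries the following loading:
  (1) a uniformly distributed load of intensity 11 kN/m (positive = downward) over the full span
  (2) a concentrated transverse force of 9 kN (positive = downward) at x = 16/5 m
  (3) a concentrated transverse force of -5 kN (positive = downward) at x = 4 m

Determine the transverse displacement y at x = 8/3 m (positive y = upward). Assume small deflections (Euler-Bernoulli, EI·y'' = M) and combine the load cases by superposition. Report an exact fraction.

y(8/3) = -96121/18984375 m

Load 1 — uniform load w=11 kN/m over full span:
  y_1 = -wx²(L-x)²/(24EI) = -11·(8/3)²·(8-(8/3))²/(24·20000) = -704/151875 m
Load 2 — point force P=9 kN at a=16/5 m (b=L-a=24/5):
  y_2 = -Pb²x²(3aL-(3a+b)x)/(6L³EI)  [x≤a] = -9·(24/5)²·(8/3)²·(3·(16/5)·8-(3·(16/5)+(24/5))·(8/3))/(6·8³·20000) = -72/78125 m
Load 3 — point force P=-5 kN at a=4 m (b=L-a=4):
  y_3 = -Pb²x²(3aL-(3a+b)x)/(6L³EI)  [x≤a] = -(-5)·4²·(8/3)²·(3·4·8-(3·4+4)·(8/3))/(6·8³·20000) = 1/2025 m
Superposition: y = Σ y_i = -96121/18984375 m ≈ -0.005063 m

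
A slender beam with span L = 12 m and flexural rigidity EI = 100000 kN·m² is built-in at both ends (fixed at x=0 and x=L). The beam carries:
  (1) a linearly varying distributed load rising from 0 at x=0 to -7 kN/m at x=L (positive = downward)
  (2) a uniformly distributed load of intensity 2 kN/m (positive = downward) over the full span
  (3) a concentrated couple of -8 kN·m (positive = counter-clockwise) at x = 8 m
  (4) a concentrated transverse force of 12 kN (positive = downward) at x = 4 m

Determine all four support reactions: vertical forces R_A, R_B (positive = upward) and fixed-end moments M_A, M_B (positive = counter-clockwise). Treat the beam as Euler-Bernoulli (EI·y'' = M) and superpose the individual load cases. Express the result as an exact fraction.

Load 1 — triangular load w₀=-7 kN/m (0→w₀ over full span):
  R_A = 3w₀L/20 = 3·(-7)·12/20 = -63/5 kN
  M_A = w₀L²/30 = (-7)·12²/30 = -168/5 kN·m
  R_B = 7w₀L/20 = 7·(-7)·12/20 = -147/5 kN
  M_B = -w₀L²/20 = -(-7)·12²/20 = 252/5 kN·m
Load 2 — uniform load w=2 kN/m over full span:
  R_A = wL/2 = 2·12/2 = 12 kN
  M_A = wL²/12 = 2·12²/12 = 24 kN·m
  R_B = wL/2 = 2·12/2 = 12 kN
  M_B = -wL²/12 = -2·12²/12 = -24 kN·m
Load 3 — applied couple M₀=-8 kN·m at a=8 m (b=L-a=4):
  R_A = 6M₀ab/L³ = 6·(-8)·8·4/12³ = -8/9 kN
  M_A = M₀b(2a-b)/L² = (-8)·4·(2·8-4)/12² = -8/3 kN·m
  R_B = -6M₀ab/L³ = -6·(-8)·8·4/12³ = 8/9 kN
  M_B = M₀a(2b-a)/L² = (-8)·8·(2·4-8)/12² = 0 kN·m
Load 4 — point force P=12 kN at a=4 m (b=L-a=8):
  R_A = Pb²(3a+b)/L³ = 12·8²·(3·4+8)/12³ = 80/9 kN
  M_A = Pab²/L² = 12·4·8²/12² = 64/3 kN·m
  R_B = Pa²(a+3b)/L³ = 12·4²·(4+3·8)/12³ = 28/9 kN
  M_B = -Pa²b/L² = -12·4²·8/12² = -32/3 kN·m
Superposition: R_A = 37/5 kN, M_A = 136/15 kN·m, R_B = -67/5 kN, M_B = 236/15 kN·m

R_A = 37/5 kN, M_A = 136/15 kN·m, R_B = -67/5 kN, M_B = 236/15 kN·m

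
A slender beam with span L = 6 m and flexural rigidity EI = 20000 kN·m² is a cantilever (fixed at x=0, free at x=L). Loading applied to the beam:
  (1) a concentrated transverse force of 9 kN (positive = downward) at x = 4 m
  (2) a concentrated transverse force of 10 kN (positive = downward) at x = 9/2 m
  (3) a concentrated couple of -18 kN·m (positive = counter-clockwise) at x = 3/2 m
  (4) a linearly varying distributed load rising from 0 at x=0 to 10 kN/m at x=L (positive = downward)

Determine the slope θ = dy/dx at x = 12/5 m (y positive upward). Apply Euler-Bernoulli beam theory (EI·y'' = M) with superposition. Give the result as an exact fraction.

Load 1 — point force P=9 kN at a=4 m (b=L-a=2):
  θ_1 = -Px(2a-x)/(2EI)  [x≤a] = -9·(12/5)·(2·4-(12/5))/(2·20000) = -189/62500 rad
Load 2 — point force P=10 kN at a=9/2 m (b=L-a=3/2):
  θ_2 = -Px(2a-x)/(2EI)  [x≤a] = -10·(12/5)·(2·(9/2)-(12/5))/(2·20000) = -99/25000 rad
Load 3 — applied couple M₀=-18 kN·m at a=3/2 m (b=L-a=9/2):
  θ_3 = M₀a/EI  [x>a] = (-18)·(3/2)/20000 = -27/20000 rad
Load 4 — triangular load w₀=10 kN/m (0→w₀ over full span):
  θ_4 = (w₀Lx²/4-w₀L²x/3-w₀x⁴/(24L))/EI = (10·6·(12/5)²/4-10·6²·(12/5)/3-10·(12/5)⁴/(24·6))/20000 = -1593/156250 rad
Superposition: θ = Σ θ_i = -46323/2500000 rad ≈ -0.018529 rad

θ(12/5) = -46323/2500000 rad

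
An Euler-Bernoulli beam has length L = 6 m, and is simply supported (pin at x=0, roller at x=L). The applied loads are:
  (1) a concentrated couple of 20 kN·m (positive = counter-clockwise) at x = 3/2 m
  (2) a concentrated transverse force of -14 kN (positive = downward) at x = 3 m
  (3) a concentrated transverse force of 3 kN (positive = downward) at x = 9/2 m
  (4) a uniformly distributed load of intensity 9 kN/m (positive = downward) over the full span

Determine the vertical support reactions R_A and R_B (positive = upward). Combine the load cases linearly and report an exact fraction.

R_A = 289/12 kN, R_B = 227/12 kN

Load 1 — applied couple M₀=20 kN·m at a=3/2 m (b=L-a=9/2):
  R_A = M₀/L = 20/6 = 10/3 kN
  R_B = -M₀/L = -20/6 = -10/3 kN
Load 2 — point force P=-14 kN at a=3 m (b=L-a=3):
  R_A = Pb/L = (-14)·3/6 = -7 kN
  R_B = Pa/L = (-14)·3/6 = -7 kN
Load 3 — point force P=3 kN at a=9/2 m (b=L-a=3/2):
  R_A = Pb/L = 3·(3/2)/6 = 3/4 kN
  R_B = Pa/L = 3·(9/2)/6 = 9/4 kN
Load 4 — uniform load w=9 kN/m over full span:
  R_A = wL/2 = 9·6/2 = 27 kN
  R_B = wL/2 = 9·6/2 = 27 kN
Superposition: R_A = 289/12 kN, R_B = 227/12 kN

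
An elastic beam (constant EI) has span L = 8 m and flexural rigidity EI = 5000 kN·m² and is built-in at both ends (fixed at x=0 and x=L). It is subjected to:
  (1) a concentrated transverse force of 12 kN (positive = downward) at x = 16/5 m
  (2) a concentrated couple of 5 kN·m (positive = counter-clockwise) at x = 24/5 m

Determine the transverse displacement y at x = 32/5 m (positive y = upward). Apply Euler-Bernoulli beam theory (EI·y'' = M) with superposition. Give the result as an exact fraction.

y(32/5) = -17108/9765625 m

Load 1 — point force P=12 kN at a=16/5 m (b=L-a=24/5):
  y_1 = -Pa²(L-x)²(3bL-(3b+a)(L-x))/(6L³EI)  [x>a] = -12·(16/5)²·(8-(32/5))²·(3·(24/5)·8-(3·(24/5)+(16/5))·(8-(32/5)))/(6·8³·5000) = -17408/9765625 m
Load 2 — applied couple M₀=5 kN·m at a=24/5 m (b=L-a=16/5):
  y_2 = (R_Ax³/6 - M_Ax²/2 - M₀(x-a)²/2)/EI  [x>a] with R_A=9/10, M_A=8/5 = ((9/10)·(32/5)³/6 - (8/5)·(32/5)²/2 - 5·((32/5)-(24/5))²/2)/5000 = 12/390625 m
Superposition: y = Σ y_i = -17108/9765625 m ≈ -0.001752 m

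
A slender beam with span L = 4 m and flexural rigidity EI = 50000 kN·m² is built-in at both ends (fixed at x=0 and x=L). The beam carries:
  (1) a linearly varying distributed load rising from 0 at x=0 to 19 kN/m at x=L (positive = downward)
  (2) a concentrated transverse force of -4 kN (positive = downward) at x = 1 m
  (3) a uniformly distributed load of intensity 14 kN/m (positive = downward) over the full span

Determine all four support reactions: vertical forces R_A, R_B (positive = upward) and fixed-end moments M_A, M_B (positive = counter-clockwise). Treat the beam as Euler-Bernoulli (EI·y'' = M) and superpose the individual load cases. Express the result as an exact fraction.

R_A = 1441/40 kN, M_A = 531/20 kN·m, R_B = 2159/40 kN, M_B = -1987/60 kN·m

Load 1 — triangular load w₀=19 kN/m (0→w₀ over full span):
  R_A = 3w₀L/20 = 3·19·4/20 = 57/5 kN
  M_A = w₀L²/30 = 19·4²/30 = 152/15 kN·m
  R_B = 7w₀L/20 = 7·19·4/20 = 133/5 kN
  M_B = -w₀L²/20 = -19·4²/20 = -76/5 kN·m
Load 2 — point force P=-4 kN at a=1 m (b=L-a=3):
  R_A = Pb²(3a+b)/L³ = (-4)·3²·(3·1+3)/4³ = -27/8 kN
  M_A = Pab²/L² = (-4)·1·3²/4² = -9/4 kN·m
  R_B = Pa²(a+3b)/L³ = (-4)·1²·(1+3·3)/4³ = -5/8 kN
  M_B = -Pa²b/L² = -(-4)·1²·3/4² = 3/4 kN·m
Load 3 — uniform load w=14 kN/m over full span:
  R_A = wL/2 = 14·4/2 = 28 kN
  M_A = wL²/12 = 14·4²/12 = 56/3 kN·m
  R_B = wL/2 = 14·4/2 = 28 kN
  M_B = -wL²/12 = -14·4²/12 = -56/3 kN·m
Superposition: R_A = 1441/40 kN, M_A = 531/20 kN·m, R_B = 2159/40 kN, M_B = -1987/60 kN·m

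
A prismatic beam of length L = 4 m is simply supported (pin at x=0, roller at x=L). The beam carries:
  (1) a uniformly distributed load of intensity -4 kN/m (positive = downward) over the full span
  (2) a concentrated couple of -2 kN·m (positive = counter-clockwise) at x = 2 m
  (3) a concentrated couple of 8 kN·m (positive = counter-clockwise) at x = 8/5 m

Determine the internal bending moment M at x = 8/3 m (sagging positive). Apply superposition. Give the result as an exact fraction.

M(8/3) = -82/9 kN·m

Load 1 — uniform load w=-4 kN/m over full span:
  M_1 = wx(L-x)/2 = (-4)·(8/3)·(4-(8/3))/2 = -64/9 kN·m
Load 2 — applied couple M₀=-2 kN·m at a=2 m (b=L-a=2):
  M_2 = M₀x/L - M₀  [x>a] = (-2)·(8/3)/4 - (-2) = 2/3 kN·m
Load 3 — applied couple M₀=8 kN·m at a=8/5 m (b=L-a=12/5):
  M_3 = M₀x/L - M₀  [x>a] = 8·(8/3)/4 - 8 = -8/3 kN·m
Superposition: M = Σ M_i = -82/9 kN·m ≈ -9.111111 kN·m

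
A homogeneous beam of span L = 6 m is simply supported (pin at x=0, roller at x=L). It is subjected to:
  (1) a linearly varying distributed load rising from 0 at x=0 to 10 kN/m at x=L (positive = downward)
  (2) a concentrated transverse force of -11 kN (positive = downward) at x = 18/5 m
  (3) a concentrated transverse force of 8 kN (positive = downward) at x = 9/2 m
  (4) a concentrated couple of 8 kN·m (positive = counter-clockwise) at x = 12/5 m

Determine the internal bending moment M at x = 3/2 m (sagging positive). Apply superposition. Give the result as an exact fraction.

M(3/2) = 997/80 kN·m

Load 1 — triangular load w₀=10 kN/m (0→w₀ over full span):
  M_1 = w₀Lx/6 - w₀x³/(6L) = 10·6·(3/2)/6 - 10·(3/2)³/(6·6) = 225/16 kN·m
Load 2 — point force P=-11 kN at a=18/5 m (b=L-a=12/5):
  M_2 = Pbx/L  [x≤a] = (-11)·(12/5)·(3/2)/6 = -33/5 kN·m
Load 3 — point force P=8 kN at a=9/2 m (b=L-a=3/2):
  M_3 = Pbx/L  [x≤a] = 8·(3/2)·(3/2)/6 = 3 kN·m
Load 4 — applied couple M₀=8 kN·m at a=12/5 m (b=L-a=18/5):
  M_4 = M₀x/L  [x≤a] = 8·(3/2)/6 = 2 kN·m
Superposition: M = Σ M_i = 997/80 kN·m ≈ 12.462500 kN·m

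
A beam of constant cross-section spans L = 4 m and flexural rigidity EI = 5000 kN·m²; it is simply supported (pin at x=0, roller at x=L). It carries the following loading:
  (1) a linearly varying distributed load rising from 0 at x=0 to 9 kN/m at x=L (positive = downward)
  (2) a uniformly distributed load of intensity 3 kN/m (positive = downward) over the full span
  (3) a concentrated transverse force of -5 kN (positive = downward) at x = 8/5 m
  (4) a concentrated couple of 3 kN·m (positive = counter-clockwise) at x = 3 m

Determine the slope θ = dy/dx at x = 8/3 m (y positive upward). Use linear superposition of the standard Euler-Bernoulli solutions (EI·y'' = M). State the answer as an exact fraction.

Load 1 — triangular load w₀=9 kN/m (0→w₀ over full span):
  θ_1 = -w₀(7L⁴-30L²x²+15x⁴)/(360LEI) = -9·(7·4⁴-30·4²·(8/3)²+15·(8/3)⁴)/(360·4·5000) = 91/84375 rad
Load 2 — uniform load w=3 kN/m over full span:
  θ_2 = -w(L³-6Lx²+4x³)/(24EI) = -3·(4³-6·4·(8/3)²+4·(8/3)³)/(24·5000) = 13/16875 rad
Load 3 — point force P=-5 kN at a=8/5 m (b=L-a=12/5):
  θ_3 = -Pa(2L²-6Lx+3x²+a²)/(6LEI)  [x>a] = -(-5)·(8/5)·(2·4²-6·4·(8/3)+3·(8/3)²+(8/5)²)/(6·4·5000) = -76/140625 rad
Load 4 — applied couple M₀=3 kN·m at a=3 m (b=L-a=1):
  θ_4 = (M₀x²/(2L)+C₁)/EI  [x≤a] with C₁=M₀(3b²-L²)/(6L)=-13/8 = (3·(8/3)²/(2·4)+(-13/8))/5000 = 1/4800 rad
Superposition: θ = Σ θ_i = 13651/9000000 rad ≈ 0.001517 rad

θ(8/3) = 13651/9000000 rad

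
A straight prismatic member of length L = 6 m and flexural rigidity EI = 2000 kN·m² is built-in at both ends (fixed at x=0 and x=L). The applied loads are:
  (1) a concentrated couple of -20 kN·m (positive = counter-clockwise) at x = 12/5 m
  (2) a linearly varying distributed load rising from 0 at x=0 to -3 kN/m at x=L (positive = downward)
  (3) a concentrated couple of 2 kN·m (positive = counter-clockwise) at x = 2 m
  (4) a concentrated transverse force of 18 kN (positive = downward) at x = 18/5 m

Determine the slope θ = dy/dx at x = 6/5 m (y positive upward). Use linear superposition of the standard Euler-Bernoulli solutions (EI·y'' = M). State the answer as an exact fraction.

θ(6/5) = -2233/781250 rad

Load 1 — applied couple M₀=-20 kN·m at a=12/5 m (b=L-a=18/5):
  θ_1 = (R_Ax²/2 - M_Ax)/EI  [x≤a] with R_A=-24/5, M_A=-12/5 = ((-24/5)·(6/5)²/2 - (-12/5)·(6/5))/2000 = -9/31250 rad
Load 2 — triangular load w₀=-3 kN/m (0→w₀ over full span):
  θ_2 = -w₀(2x(L-x)(L-2x)(x+2L)+x²(L-x)²)/(120LEI) = -(-3)·(2·(6/5)·(6-(6/5))·(6-2·(6/5))·((6/5)+2·6)+(6/5)²·(6-(6/5))²)/(120·6·2000) = 189/156250 rad
Load 3 — applied couple M₀=2 kN·m at a=2 m (b=L-a=4):
  θ_3 = (R_Ax²/2 - M_Ax)/EI  [x≤a] with R_A=4/9, M_A=0 = ((4/9)·(6/5)²/2 - 0·(6/5))/2000 = 1/6250 rad
Load 4 — point force P=18 kN at a=18/5 m (b=L-a=12/5):
  θ_4 = -Pb²x(2aL-(3a+b)x)/(2L³EI)  [x≤a] = -18·(12/5)²·(6/5)·(2·(18/5)·6-(3·(18/5)+(12/5))·(6/5))/(2·6³·2000) = -1539/390625 rad
Superposition: θ = Σ θ_i = -2233/781250 rad ≈ -0.002858 rad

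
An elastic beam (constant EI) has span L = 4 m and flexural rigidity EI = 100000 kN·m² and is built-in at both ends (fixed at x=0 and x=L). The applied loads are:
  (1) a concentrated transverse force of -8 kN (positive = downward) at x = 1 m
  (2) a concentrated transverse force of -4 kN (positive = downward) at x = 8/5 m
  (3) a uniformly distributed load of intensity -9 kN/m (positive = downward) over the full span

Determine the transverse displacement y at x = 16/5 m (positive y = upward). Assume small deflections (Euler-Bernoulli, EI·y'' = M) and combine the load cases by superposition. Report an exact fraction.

y(16/5) = 12509/390625000 m

Load 1 — point force P=-8 kN at a=1 m (b=L-a=3):
  y_1 = -Pa²(L-x)²(3bL-(3b+a)(L-x))/(6L³EI)  [x>a] = -(-8)·1²·(4-(16/5))²·(3·3·4-(3·3+1)·(4-(16/5)))/(6·4³·100000) = 7/1875000 m
Load 2 — point force P=-4 kN at a=8/5 m (b=L-a=12/5):
  y_2 = -Pa²(L-x)²(3bL-(3b+a)(L-x))/(6L³EI)  [x>a] = -(-4)·(8/5)²·(4-(16/5))²·(3·(12/5)·4-(3·(12/5)+(8/5))·(4-(16/5)))/(6·4³·100000) = 544/146484375 m
Load 3 — uniform load w=-9 kN/m over full span:
  y_3 = -wx²(L-x)²/(24EI) = -(-9)·(16/5)²·(4-(16/5))²/(24·100000) = 48/1953125 m
Superposition: y = Σ y_i = 12509/390625000 m ≈ 0.000032 m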